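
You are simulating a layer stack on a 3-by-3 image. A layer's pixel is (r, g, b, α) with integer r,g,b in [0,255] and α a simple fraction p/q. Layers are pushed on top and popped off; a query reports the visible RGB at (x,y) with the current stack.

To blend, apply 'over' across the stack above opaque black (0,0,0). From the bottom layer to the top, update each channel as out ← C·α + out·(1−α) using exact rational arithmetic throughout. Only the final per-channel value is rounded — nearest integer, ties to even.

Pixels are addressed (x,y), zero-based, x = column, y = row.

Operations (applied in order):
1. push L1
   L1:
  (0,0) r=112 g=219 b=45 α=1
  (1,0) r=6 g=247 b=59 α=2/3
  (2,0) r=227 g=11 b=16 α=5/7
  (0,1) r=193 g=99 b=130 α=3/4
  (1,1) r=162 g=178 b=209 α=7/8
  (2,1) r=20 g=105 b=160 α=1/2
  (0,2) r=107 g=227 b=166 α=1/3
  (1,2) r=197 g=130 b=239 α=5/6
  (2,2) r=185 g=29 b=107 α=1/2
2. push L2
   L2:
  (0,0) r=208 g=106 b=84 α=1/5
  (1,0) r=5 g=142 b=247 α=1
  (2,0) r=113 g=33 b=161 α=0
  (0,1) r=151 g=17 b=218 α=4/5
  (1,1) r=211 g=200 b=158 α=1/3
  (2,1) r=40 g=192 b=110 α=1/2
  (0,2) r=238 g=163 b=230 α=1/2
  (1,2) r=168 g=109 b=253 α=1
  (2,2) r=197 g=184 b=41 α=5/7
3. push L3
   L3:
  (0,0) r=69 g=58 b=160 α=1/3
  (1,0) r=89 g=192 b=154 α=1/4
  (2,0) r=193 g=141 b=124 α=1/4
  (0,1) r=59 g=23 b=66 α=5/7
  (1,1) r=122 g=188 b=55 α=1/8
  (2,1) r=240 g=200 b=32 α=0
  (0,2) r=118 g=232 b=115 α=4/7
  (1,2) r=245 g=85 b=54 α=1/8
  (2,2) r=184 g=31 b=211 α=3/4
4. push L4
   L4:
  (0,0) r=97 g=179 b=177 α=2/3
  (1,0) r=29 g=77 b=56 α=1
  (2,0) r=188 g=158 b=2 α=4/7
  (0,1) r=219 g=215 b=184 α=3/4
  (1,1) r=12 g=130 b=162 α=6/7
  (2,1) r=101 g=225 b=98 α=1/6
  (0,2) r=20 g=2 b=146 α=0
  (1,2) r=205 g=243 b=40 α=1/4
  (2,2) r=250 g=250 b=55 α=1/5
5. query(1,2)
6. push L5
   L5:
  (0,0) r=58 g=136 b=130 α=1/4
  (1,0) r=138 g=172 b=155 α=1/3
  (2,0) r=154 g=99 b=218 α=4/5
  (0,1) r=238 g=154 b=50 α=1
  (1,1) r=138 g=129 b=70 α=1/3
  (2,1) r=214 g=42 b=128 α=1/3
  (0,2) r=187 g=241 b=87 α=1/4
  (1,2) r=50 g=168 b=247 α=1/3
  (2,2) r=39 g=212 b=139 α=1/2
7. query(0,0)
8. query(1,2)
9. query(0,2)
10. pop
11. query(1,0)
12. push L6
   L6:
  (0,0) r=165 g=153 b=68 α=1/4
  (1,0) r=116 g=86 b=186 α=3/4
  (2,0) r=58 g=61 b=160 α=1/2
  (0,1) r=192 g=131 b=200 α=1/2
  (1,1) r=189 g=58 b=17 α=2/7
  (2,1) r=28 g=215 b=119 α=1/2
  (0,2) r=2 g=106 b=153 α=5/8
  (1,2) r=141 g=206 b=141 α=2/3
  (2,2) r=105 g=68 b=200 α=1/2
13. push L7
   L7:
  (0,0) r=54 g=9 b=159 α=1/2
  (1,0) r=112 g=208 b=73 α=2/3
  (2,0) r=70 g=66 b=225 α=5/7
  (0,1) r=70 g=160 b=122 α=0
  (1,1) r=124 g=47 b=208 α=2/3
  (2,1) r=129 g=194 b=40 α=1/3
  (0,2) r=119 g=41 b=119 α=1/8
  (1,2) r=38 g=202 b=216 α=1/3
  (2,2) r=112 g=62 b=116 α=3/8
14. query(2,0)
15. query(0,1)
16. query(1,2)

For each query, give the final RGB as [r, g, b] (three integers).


(1,2) stack=L1,L2,L3,L4; from [0,0,0]:
L1 α=5/6: [985/6, 325/3, 1195/6]
L2 α=1: [168, 109, 253]
L3 α=1/8: [1421/8, 106, 1825/8]
L4 α=1/4: [5903/32, 561/4, 5795/32]
→ [184, 140, 181]

(0,0) stack=L1,L2,L3,L4,L5; from [0,0,0]:
+L1 (α=1) → [112, 219, 45]
+L2 (α=1/5) → [656/5, 982/5, 264/5]
+L3 (α=1/3) → [1657/15, 2254/15, 1328/15]
+L4 (α=2/3) → [4567/45, 7624/45, 6638/45]
+L5 (α=1/4) → [5437/60, 2416/15, 2147/15]
rounded: [91, 161, 143]

(1,2) stack=L1,L2,L3,L4,L5; from [0,0,0]:
+L1 (α=5/6) → [985/6, 325/3, 1195/6]
+L2 (α=1) → [168, 109, 253]
+L3 (α=1/8) → [1421/8, 106, 1825/8]
+L4 (α=1/4) → [5903/32, 561/4, 5795/32]
+L5 (α=1/3) → [6703/48, 299/2, 3249/16]
→ [140, 150, 203]

(0,2) stack=L1,L2,L3,L4,L5; from [0,0,0]:
after L1 α=1/3: [107/3, 227/3, 166/3]
after L2 α=1/2: [821/6, 358/3, 428/3]
after L3 α=4/7: [1765/14, 1286/7, 888/7]
after L4 α=0: [1765/14, 1286/7, 888/7]
after L5 α=1/4: [7913/56, 5545/28, 3273/28]
= [141, 198, 117]

at x=1,y=0 over L1,L2,L3,L4:
L1 α=2/3: [4, 494/3, 118/3]
L2 α=1: [5, 142, 247]
L3 α=1/4: [26, 309/2, 895/4]
L4 α=1: [29, 77, 56]
rounded: [29, 77, 56]

(2,0) stack=L1,L2,L3,L4,L6,L7; from [0,0,0]:
L1 α=5/7: [1135/7, 55/7, 80/7]
L2 α=0: [1135/7, 55/7, 80/7]
L3 α=1/4: [1189/7, 288/7, 277/7]
L4 α=4/7: [8831/49, 5288/49, 887/49]
L6 α=1/2: [11673/98, 8277/98, 8727/98]
L7 α=5/7: [28823/343, 24447/343, 63852/343]
→ [84, 71, 186]

(0,1) stack=L1,L2,L3,L4,L6,L7; from [0,0,0]:
L1 α=3/4: [579/4, 297/4, 195/2]
L2 α=4/5: [599/4, 569/20, 1939/10]
L3 α=5/7: [1189/14, 1719/70, 3589/35]
L4 α=3/4: [10387/56, 46869/280, 22909/140]
L6 α=1/2: [21139/112, 83549/560, 50909/280]
L7 α=0: [21139/112, 83549/560, 50909/280]
= [189, 149, 182]

query (1,2) [L1,L2,L3,L4,L6,L7] — begin 0,0,0
L1 α=5/6: [985/6, 325/3, 1195/6]
L2 α=1: [168, 109, 253]
L3 α=1/8: [1421/8, 106, 1825/8]
L4 α=1/4: [5903/32, 561/4, 5795/32]
L6 α=2/3: [14927/96, 2209/12, 14819/96]
L7 α=1/3: [16751/144, 3421/18, 25187/144]
rounded: [116, 190, 175]


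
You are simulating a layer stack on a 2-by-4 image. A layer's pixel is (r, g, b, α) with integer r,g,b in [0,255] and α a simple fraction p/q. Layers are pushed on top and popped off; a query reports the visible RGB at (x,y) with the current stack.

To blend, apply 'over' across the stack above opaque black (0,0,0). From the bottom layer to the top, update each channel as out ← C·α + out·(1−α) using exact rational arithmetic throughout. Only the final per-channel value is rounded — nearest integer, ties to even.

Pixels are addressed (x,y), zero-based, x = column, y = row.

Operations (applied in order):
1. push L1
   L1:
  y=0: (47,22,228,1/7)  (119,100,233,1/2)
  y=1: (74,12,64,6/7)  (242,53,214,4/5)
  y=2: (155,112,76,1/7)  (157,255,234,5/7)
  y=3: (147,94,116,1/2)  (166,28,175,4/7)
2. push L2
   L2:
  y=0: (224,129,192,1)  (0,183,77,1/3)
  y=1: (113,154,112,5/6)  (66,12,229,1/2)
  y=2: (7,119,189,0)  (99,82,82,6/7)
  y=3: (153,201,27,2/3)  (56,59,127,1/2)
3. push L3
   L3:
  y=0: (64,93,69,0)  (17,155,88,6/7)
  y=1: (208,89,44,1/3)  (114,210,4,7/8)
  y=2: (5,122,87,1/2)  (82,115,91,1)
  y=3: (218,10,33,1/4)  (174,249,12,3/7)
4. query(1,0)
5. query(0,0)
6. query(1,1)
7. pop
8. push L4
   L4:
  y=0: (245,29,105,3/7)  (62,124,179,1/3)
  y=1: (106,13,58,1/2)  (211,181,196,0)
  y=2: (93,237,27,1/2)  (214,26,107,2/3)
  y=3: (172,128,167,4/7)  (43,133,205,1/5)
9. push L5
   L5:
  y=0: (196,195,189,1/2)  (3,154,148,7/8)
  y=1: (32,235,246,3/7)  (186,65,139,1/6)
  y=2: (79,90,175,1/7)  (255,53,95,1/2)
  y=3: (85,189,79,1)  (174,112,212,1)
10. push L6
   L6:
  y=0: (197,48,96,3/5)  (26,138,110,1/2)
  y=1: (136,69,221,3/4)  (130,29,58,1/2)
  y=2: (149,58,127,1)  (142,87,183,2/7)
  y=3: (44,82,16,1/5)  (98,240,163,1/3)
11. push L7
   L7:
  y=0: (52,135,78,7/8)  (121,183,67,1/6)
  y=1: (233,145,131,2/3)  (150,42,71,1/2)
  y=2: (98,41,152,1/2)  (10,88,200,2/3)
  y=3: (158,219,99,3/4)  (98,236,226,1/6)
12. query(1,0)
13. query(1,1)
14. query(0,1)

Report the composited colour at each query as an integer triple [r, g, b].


query (1,0) [L1,L2,L3] — begin 0,0,0
after L1 α=1/2: [119/2, 50, 233/2]
after L2 α=1/3: [119/3, 283/3, 310/3]
after L3 α=6/7: [425/21, 439/3, 1894/21]
rounded: [20, 146, 90]

(0,0) stack=L1,L2,L3; from [0,0,0]:
L1 α=1/7: [47/7, 22/7, 228/7]
L2 α=1: [224, 129, 192]
L3 α=0: [224, 129, 192]
= [224, 129, 192]

query (1,1) [L1,L2,L3] — begin 0,0,0
+L1 (α=4/5) → [968/5, 212/5, 856/5]
+L2 (α=1/2) → [649/5, 136/5, 2001/10]
+L3 (α=7/8) → [4639/40, 3743/20, 2281/80]
rounded: [116, 187, 29]

query (1,0) [L1,L2,L4,L5,L6,L7] — begin 0,0,0
L1 α=1/2: [119/2, 50, 233/2]
L2 α=1/3: [119/3, 283/3, 310/3]
L4 α=1/3: [424/9, 938/9, 1157/9]
L5 α=7/8: [613/72, 1330/9, 10481/72]
L6 α=1/2: [2485/144, 1286/9, 18401/144]
L7 α=1/6: [29849/864, 8077/54, 101653/864]
→ [35, 150, 118]

(1,1) stack=L1,L2,L4,L5,L6,L7; from [0,0,0]:
+L1 (α=4/5) → [968/5, 212/5, 856/5]
+L2 (α=1/2) → [649/5, 136/5, 2001/10]
+L4 (α=0) → [649/5, 136/5, 2001/10]
+L5 (α=1/6) → [835/6, 67/2, 2279/12]
+L6 (α=1/2) → [1615/12, 125/4, 2975/24]
+L7 (α=1/2) → [3415/24, 293/8, 4679/48]
rounded: [142, 37, 97]

query (0,1) [L1,L2,L4,L5,L6,L7] — begin 0,0,0
L1 α=6/7: [444/7, 72/7, 384/7]
L2 α=5/6: [4399/42, 2731/21, 2152/21]
L4 α=1/2: [8851/84, 1502/21, 1685/21]
L5 α=3/7: [10867/147, 20813/147, 22238/147]
L6 α=3/4: [70843/588, 25621/294, 119699/588]
L7 α=2/3: [344851/1764, 110881/882, 273755/1764]
= [195, 126, 155]


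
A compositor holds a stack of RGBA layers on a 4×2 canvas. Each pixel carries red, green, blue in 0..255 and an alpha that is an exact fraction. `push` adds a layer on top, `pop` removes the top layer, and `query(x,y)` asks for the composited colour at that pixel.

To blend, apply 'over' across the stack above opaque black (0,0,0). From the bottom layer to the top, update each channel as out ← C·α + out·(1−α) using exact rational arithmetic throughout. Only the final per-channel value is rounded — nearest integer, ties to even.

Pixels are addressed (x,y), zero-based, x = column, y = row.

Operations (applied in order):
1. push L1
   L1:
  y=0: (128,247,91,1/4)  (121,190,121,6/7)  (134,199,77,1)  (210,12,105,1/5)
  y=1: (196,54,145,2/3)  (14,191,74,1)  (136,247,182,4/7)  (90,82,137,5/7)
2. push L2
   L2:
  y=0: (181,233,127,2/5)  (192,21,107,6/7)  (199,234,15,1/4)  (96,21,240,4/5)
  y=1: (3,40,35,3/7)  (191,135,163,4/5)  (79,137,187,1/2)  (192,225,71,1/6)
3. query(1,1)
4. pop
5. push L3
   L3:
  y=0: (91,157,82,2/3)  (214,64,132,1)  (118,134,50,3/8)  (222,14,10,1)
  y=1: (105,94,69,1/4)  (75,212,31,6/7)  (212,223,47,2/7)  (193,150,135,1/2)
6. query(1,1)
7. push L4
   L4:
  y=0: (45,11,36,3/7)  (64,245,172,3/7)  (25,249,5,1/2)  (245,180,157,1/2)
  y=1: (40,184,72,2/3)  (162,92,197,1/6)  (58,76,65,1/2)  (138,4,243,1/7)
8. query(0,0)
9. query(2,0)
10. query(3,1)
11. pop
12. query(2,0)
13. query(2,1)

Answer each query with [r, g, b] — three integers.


query (1,1) [L1,L2] — begin 0,0,0
+L1 (α=1) → [14, 191, 74]
+L2 (α=4/5) → [778/5, 731/5, 726/5]
rounded: [156, 146, 145]

query (1,1) [L1,L3] — begin 0,0,0
+L1 (α=1) → [14, 191, 74]
+L3 (α=6/7) → [464/7, 209, 260/7]
rounded: [66, 209, 37]

query (0,0) [L1,L3,L4] — begin 0,0,0
L1 α=1/4: [32, 247/4, 91/4]
L3 α=2/3: [214/3, 501/4, 249/4]
L4 α=3/7: [1261/21, 534/7, 51]
rounded: [60, 76, 51]

(2,0) stack=L1,L3,L4; from [0,0,0]:
L1 α=1: [134, 199, 77]
L3 α=3/8: [128, 1397/8, 535/8]
L4 α=1/2: [153/2, 3389/16, 575/16]
rounded: [76, 212, 36]

query (3,1) [L1,L3,L4] — begin 0,0,0
+L1 (α=5/7) → [450/7, 410/7, 685/7]
+L3 (α=1/2) → [1801/14, 730/7, 815/7]
+L4 (α=1/7) → [6369/49, 4408/49, 6591/49]
→ [130, 90, 135]

at x=2,y=0 over L1,L3:
after L1 α=1: [134, 199, 77]
after L3 α=3/8: [128, 1397/8, 535/8]
= [128, 175, 67]

at x=2,y=1 over L1,L3:
L1 α=4/7: [544/7, 988/7, 104]
L3 α=2/7: [5688/49, 8062/49, 614/7]
= [116, 165, 88]


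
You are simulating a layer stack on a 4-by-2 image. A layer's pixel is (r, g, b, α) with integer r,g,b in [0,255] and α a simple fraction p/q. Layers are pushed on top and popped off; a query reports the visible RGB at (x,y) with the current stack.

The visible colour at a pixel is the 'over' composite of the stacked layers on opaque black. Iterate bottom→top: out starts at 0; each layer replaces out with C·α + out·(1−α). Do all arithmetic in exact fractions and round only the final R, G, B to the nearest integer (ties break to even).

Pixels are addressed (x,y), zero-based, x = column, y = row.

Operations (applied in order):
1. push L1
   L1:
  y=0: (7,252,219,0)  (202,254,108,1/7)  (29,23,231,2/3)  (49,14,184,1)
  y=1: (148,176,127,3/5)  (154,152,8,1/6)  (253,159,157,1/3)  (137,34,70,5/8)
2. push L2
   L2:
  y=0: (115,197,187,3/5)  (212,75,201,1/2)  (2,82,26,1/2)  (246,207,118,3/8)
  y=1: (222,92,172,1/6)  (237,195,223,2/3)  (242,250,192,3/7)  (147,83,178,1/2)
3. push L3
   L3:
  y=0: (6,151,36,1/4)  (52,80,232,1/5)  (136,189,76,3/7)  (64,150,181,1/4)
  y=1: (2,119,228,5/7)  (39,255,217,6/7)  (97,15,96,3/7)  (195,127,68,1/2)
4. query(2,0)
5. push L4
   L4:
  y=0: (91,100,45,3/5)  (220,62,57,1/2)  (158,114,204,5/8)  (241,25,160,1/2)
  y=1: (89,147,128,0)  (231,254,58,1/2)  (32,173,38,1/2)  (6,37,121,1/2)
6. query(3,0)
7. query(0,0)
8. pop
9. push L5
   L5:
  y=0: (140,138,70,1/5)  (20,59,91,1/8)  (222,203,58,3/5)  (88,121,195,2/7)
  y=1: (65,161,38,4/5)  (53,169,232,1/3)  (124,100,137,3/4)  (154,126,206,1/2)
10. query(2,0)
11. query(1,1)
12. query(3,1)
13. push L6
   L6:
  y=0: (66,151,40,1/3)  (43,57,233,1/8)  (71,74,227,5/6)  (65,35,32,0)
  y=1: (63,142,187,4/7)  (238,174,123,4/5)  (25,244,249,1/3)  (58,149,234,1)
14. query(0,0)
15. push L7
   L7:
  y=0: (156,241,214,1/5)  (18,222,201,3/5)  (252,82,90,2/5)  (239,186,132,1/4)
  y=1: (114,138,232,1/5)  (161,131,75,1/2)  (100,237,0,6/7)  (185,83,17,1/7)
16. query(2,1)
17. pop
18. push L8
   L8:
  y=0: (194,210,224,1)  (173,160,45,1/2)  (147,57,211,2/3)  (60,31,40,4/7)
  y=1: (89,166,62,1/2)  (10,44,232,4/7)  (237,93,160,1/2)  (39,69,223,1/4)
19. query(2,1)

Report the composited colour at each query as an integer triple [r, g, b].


query (2,0) [L1,L2,L3] — begin 0,0,0
after L1 α=2/3: [58/3, 46/3, 154]
after L2 α=1/2: [32/3, 146/3, 90]
after L3 α=3/7: [1352/21, 2285/21, 84]
→ [64, 109, 84]

at x=3,y=0 over L1,L2,L3,L4:
L1 α=1: [49, 14, 184]
L2 α=3/8: [983/8, 691/8, 637/4]
L3 α=1/4: [3461/32, 3273/32, 2635/16]
L4 α=1/2: [11173/64, 4073/64, 5195/32]
rounded: [175, 64, 162]

at x=0,y=0 over L1,L2,L3,L4:
after L1 α=0: [0, 0, 0]
after L2 α=3/5: [69, 591/5, 561/5]
after L3 α=1/4: [213/4, 632/5, 1863/20]
after L4 α=3/5: [759/10, 2764/25, 3213/50]
= [76, 111, 64]

(2,0) stack=L1,L2,L3,L5; from [0,0,0]:
+L1 (α=2/3) → [58/3, 46/3, 154]
+L2 (α=1/2) → [32/3, 146/3, 90]
+L3 (α=3/7) → [1352/21, 2285/21, 84]
+L5 (α=3/5) → [3338/21, 17359/105, 342/5]
rounded: [159, 165, 68]

at x=1,y=1 over L1,L2,L3,L5:
+L1 (α=1/6) → [77/3, 76/3, 4/3]
+L2 (α=2/3) → [1499/9, 1246/9, 1342/9]
+L3 (α=6/7) → [515/9, 15016/63, 13060/63]
+L5 (α=1/3) → [1507/27, 40679/189, 40736/189]
→ [56, 215, 216]

at x=3,y=1 over L1,L2,L3,L5:
+L1 (α=5/8) → [685/8, 85/4, 175/4]
+L2 (α=1/2) → [1861/16, 417/8, 887/8]
+L3 (α=1/2) → [4981/32, 1433/16, 1431/16]
+L5 (α=1/2) → [9909/64, 3449/32, 4727/32]
= [155, 108, 148]

query (0,0) [L1,L2,L3,L5,L6] — begin 0,0,0
+L1 (α=0) → [0, 0, 0]
+L2 (α=3/5) → [69, 591/5, 561/5]
+L3 (α=1/4) → [213/4, 632/5, 1863/20]
+L5 (α=1/5) → [353/5, 3218/25, 2213/25]
+L6 (α=1/3) → [1036/15, 10211/75, 5426/75]
→ [69, 136, 72]

at x=2,y=1 over L1,L2,L3,L5,L6,L7:
after L1 α=1/3: [253/3, 53, 157/3]
after L2 α=3/7: [3190/21, 962/7, 2356/21]
after L3 α=3/7: [18871/147, 4163/49, 15472/147]
after L5 α=3/4: [73555/588, 18863/196, 75889/588]
after L6 α=1/3: [80905/882, 42775/294, 149095/882]
after L7 α=6/7: [610105/6174, 460843/2058, 149095/6174]
rounded: [99, 224, 24]

query (2,1) [L1,L2,L3,L5,L6,L8] — begin 0,0,0
after L1 α=1/3: [253/3, 53, 157/3]
after L2 α=3/7: [3190/21, 962/7, 2356/21]
after L3 α=3/7: [18871/147, 4163/49, 15472/147]
after L5 α=3/4: [73555/588, 18863/196, 75889/588]
after L6 α=1/3: [80905/882, 42775/294, 149095/882]
after L8 α=1/2: [289939/1764, 70117/588, 290215/1764]
rounded: [164, 119, 165]


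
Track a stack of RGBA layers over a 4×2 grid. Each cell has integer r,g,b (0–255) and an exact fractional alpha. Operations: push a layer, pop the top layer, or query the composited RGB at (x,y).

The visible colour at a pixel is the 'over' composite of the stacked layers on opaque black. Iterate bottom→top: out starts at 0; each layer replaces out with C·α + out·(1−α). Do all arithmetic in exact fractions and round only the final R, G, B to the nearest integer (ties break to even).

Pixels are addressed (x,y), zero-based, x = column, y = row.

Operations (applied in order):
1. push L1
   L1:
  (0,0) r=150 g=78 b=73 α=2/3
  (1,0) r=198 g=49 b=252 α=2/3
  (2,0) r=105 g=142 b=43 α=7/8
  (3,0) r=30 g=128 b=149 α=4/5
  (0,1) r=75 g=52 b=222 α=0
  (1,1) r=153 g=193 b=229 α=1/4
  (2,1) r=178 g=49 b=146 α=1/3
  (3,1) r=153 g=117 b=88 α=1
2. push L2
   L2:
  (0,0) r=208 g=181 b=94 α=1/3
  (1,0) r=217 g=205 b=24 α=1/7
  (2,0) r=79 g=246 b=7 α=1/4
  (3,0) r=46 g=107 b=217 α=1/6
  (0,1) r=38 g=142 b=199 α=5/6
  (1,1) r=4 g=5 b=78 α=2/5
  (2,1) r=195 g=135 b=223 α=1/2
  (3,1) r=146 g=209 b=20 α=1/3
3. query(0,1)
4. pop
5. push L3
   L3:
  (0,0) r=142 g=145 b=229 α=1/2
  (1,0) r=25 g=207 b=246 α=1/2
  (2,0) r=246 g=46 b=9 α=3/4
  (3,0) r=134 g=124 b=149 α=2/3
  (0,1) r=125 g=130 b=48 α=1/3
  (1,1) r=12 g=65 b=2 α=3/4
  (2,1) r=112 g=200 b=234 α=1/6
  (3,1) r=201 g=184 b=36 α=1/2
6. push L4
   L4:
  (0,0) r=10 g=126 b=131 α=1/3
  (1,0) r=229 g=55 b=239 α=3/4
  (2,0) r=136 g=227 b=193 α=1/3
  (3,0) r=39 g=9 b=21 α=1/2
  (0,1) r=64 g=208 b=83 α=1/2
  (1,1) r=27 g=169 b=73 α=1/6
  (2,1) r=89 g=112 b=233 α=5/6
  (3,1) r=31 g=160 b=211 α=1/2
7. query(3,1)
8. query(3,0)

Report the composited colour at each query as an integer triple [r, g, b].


query (0,1) [L1,L2] — begin 0,0,0
+L1 (α=0) → [0, 0, 0]
+L2 (α=5/6) → [95/3, 355/3, 995/6]
= [32, 118, 166]

at x=3,y=1 over L1,L3,L4:
+L1 (α=1) → [153, 117, 88]
+L3 (α=1/2) → [177, 301/2, 62]
+L4 (α=1/2) → [104, 621/4, 273/2]
→ [104, 155, 136]

query (3,0) [L1,L3,L4] — begin 0,0,0
after L1 α=4/5: [24, 512/5, 596/5]
after L3 α=2/3: [292/3, 584/5, 2086/15]
after L4 α=1/2: [409/6, 629/10, 2401/30]
→ [68, 63, 80]


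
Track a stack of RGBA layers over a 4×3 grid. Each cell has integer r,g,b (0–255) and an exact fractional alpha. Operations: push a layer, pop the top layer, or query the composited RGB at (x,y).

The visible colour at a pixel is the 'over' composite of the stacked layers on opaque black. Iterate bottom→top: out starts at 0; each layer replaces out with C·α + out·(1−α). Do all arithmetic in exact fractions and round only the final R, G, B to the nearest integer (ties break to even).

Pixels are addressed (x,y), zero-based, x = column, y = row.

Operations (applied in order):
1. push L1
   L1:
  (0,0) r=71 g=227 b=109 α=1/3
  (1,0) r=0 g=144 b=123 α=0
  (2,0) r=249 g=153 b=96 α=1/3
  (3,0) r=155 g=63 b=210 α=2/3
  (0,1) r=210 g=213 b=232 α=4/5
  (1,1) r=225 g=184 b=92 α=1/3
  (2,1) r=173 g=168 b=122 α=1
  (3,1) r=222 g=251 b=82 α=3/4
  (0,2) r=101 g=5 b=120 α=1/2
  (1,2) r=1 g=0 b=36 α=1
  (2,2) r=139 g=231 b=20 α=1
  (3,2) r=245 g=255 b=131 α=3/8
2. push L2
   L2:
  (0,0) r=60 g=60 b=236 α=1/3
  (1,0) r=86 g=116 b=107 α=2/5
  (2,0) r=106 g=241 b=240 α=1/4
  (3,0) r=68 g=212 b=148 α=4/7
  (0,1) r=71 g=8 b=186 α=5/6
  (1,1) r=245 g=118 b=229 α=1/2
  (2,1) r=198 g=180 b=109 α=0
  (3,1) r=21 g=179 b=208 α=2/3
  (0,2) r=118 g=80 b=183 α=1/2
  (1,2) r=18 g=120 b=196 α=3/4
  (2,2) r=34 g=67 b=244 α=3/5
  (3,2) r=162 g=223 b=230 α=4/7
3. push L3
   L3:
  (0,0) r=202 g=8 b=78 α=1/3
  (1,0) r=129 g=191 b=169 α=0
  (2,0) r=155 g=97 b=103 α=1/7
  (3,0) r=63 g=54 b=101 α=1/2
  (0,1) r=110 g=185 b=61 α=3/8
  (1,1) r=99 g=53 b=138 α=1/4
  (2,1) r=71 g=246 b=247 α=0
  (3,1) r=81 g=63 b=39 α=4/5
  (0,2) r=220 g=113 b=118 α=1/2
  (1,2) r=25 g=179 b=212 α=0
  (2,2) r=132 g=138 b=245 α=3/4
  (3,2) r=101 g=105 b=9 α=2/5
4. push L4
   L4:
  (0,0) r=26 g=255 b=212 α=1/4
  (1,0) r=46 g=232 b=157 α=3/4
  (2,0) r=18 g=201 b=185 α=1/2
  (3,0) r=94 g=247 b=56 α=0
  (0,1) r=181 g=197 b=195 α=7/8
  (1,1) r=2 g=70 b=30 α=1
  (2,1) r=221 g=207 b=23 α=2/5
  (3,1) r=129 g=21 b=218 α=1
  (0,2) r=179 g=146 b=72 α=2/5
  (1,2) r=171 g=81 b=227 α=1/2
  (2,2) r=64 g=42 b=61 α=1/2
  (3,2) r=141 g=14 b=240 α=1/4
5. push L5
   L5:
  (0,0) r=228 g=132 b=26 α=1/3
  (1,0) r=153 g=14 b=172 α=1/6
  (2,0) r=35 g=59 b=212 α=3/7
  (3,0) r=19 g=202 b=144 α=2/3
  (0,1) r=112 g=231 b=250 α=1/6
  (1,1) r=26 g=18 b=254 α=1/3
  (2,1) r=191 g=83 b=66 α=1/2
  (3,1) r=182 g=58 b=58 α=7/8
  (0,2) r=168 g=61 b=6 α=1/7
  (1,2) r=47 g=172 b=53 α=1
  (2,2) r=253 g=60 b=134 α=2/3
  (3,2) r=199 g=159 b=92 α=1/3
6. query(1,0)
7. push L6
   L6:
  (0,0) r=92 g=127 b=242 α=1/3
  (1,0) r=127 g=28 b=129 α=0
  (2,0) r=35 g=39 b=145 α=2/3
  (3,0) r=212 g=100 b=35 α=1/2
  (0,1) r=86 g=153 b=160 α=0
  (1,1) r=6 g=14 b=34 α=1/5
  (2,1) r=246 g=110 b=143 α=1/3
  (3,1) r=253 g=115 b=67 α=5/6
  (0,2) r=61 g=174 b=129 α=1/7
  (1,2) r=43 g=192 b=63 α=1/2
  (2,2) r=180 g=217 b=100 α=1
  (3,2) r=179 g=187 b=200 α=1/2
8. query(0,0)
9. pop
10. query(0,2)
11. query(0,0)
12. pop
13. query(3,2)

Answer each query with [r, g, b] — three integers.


(1,0) stack=L1,L2,L3,L4,L5; from [0,0,0]:
L1 α=0: [0, 0, 0]
L2 α=2/5: [172/5, 232/5, 214/5]
L3 α=0: [172/5, 232/5, 214/5]
L4 α=3/4: [431/10, 928/5, 2569/20]
L5 α=1/6: [737/12, 157, 3257/24]
→ [61, 157, 136]

(0,0) stack=L1,L2,L3,L4,L5,L6; from [0,0,0]:
+L1 (α=1/3) → [71/3, 227/3, 109/3]
+L2 (α=1/3) → [322/9, 634/9, 926/9]
+L3 (α=1/3) → [2462/27, 1340/27, 2554/27]
+L4 (α=1/4) → [674/9, 3635/36, 2231/18]
+L5 (α=1/3) → [3400/27, 6011/54, 2465/27]
+L6 (α=1/3) → [9284/81, 9440/81, 11464/81]
→ [115, 117, 142]

(0,2) stack=L1,L2,L3,L4,L5; from [0,0,0]:
L1 α=1/2: [101/2, 5/2, 60]
L2 α=1/2: [337/4, 165/4, 243/2]
L3 α=1/2: [1217/8, 617/8, 479/4]
L4 α=2/5: [1303/8, 4187/40, 2013/20]
L5 α=1/7: [4581/28, 13781/140, 6099/70]
= [164, 98, 87]

at x=0,y=0 over L1,L2,L3,L4,L5:
L1 α=1/3: [71/3, 227/3, 109/3]
L2 α=1/3: [322/9, 634/9, 926/9]
L3 α=1/3: [2462/27, 1340/27, 2554/27]
L4 α=1/4: [674/9, 3635/36, 2231/18]
L5 α=1/3: [3400/27, 6011/54, 2465/27]
→ [126, 111, 91]

at x=3,y=2 over L1,L2,L3,L4:
after L1 α=3/8: [735/8, 765/8, 393/8]
after L2 α=4/7: [7389/56, 9431/56, 8539/56]
after L3 α=2/5: [33479/280, 40053/280, 5325/56]
after L4 α=1/4: [139917/1120, 124079/1120, 29415/224]
= [125, 111, 131]


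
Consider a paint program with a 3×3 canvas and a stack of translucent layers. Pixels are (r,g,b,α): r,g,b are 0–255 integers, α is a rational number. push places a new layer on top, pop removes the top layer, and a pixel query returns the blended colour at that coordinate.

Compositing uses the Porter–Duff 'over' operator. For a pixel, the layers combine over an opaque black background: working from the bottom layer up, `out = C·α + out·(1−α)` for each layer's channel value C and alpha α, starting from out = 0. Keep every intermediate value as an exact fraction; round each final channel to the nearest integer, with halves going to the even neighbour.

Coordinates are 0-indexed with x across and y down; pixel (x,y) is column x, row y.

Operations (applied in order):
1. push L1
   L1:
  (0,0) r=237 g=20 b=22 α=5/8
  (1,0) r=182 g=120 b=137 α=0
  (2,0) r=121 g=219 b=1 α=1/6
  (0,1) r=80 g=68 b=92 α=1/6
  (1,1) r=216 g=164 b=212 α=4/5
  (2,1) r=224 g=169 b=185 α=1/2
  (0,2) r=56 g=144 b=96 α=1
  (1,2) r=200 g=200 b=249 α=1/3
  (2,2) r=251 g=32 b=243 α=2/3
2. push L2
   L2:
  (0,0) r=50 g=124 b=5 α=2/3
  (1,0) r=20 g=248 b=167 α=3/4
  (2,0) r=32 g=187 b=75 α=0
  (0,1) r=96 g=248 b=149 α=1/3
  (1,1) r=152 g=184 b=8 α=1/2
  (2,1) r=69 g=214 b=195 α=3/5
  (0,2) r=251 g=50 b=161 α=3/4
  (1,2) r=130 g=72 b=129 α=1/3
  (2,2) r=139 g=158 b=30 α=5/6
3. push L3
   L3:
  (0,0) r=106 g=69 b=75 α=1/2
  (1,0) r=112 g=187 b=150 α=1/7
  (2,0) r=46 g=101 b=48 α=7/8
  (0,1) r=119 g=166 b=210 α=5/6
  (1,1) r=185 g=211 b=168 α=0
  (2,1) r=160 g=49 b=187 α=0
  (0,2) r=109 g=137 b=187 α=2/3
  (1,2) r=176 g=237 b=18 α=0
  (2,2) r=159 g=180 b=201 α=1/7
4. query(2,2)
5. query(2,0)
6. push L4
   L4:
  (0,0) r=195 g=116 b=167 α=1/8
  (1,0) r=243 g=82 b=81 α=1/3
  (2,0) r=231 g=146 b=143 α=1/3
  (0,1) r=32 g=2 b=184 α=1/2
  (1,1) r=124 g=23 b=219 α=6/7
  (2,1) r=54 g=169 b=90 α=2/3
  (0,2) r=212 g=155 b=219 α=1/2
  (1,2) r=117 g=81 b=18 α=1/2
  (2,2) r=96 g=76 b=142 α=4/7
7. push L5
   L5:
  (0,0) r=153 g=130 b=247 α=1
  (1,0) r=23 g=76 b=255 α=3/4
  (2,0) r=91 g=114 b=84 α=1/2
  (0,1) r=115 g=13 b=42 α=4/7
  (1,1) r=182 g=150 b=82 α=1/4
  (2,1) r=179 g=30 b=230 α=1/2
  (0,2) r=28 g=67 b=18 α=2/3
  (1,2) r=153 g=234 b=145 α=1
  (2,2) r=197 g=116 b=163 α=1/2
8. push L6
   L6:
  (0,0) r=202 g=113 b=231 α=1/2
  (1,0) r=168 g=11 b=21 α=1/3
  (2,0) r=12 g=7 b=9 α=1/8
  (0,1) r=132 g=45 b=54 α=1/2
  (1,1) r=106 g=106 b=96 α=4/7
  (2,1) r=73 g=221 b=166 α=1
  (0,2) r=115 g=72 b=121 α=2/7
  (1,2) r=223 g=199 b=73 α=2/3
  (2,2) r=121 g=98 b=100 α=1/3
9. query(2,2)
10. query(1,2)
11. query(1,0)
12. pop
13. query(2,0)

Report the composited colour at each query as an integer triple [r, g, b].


(2,2) stack=L1,L2,L3; from [0,0,0]:
L1 α=2/3: [502/3, 64/3, 162]
L2 α=5/6: [2587/18, 1217/9, 52]
L3 α=1/7: [3064/21, 2974/21, 513/7]
rounded: [146, 142, 73]

(2,0) stack=L1,L2,L3; from [0,0,0]:
after L1 α=1/6: [121/6, 73/2, 1/6]
after L2 α=0: [121/6, 73/2, 1/6]
after L3 α=7/8: [2053/48, 1487/16, 2017/48]
rounded: [43, 93, 42]

query (2,2) [L1,L2,L3,L4,L5,L6] — begin 0,0,0
L1 α=2/3: [502/3, 64/3, 162]
L2 α=5/6: [2587/18, 1217/9, 52]
L3 α=1/7: [3064/21, 2974/21, 513/7]
L4 α=4/7: [5752/49, 5102/49, 5515/49]
L5 α=1/2: [15405/98, 5393/49, 6751/49]
L6 α=1/3: [21334/147, 5196/49, 6134/49]
rounded: [145, 106, 125]

query (1,2) [L1,L2,L3,L4,L5,L6] — begin 0,0,0
+L1 (α=1/3) → [200/3, 200/3, 83]
+L2 (α=1/3) → [790/9, 616/9, 295/3]
+L3 (α=0) → [790/9, 616/9, 295/3]
+L4 (α=1/2) → [1843/18, 1345/18, 349/6]
+L5 (α=1) → [153, 234, 145]
+L6 (α=2/3) → [599/3, 632/3, 97]
rounded: [200, 211, 97]

(1,0) stack=L1,L2,L3,L4,L5,L6; from [0,0,0]:
L1 α=0: [0, 0, 0]
L2 α=3/4: [15, 186, 501/4]
L3 α=1/7: [202/7, 1303/7, 1803/14]
L4 α=1/3: [2105/21, 1060/7, 790/7]
L5 α=3/4: [1777/42, 664/7, 6145/28]
L6 α=1/3: [5305/63, 1405/21, 6439/42]
→ [84, 67, 153]

query (2,0) [L1,L2,L3,L4,L5] — begin 0,0,0
+L1 (α=1/6) → [121/6, 73/2, 1/6]
+L2 (α=0) → [121/6, 73/2, 1/6]
+L3 (α=7/8) → [2053/48, 1487/16, 2017/48]
+L4 (α=1/3) → [7597/72, 885/8, 5449/72]
+L5 (α=1/2) → [14149/144, 1797/16, 11497/144]
→ [98, 112, 80]


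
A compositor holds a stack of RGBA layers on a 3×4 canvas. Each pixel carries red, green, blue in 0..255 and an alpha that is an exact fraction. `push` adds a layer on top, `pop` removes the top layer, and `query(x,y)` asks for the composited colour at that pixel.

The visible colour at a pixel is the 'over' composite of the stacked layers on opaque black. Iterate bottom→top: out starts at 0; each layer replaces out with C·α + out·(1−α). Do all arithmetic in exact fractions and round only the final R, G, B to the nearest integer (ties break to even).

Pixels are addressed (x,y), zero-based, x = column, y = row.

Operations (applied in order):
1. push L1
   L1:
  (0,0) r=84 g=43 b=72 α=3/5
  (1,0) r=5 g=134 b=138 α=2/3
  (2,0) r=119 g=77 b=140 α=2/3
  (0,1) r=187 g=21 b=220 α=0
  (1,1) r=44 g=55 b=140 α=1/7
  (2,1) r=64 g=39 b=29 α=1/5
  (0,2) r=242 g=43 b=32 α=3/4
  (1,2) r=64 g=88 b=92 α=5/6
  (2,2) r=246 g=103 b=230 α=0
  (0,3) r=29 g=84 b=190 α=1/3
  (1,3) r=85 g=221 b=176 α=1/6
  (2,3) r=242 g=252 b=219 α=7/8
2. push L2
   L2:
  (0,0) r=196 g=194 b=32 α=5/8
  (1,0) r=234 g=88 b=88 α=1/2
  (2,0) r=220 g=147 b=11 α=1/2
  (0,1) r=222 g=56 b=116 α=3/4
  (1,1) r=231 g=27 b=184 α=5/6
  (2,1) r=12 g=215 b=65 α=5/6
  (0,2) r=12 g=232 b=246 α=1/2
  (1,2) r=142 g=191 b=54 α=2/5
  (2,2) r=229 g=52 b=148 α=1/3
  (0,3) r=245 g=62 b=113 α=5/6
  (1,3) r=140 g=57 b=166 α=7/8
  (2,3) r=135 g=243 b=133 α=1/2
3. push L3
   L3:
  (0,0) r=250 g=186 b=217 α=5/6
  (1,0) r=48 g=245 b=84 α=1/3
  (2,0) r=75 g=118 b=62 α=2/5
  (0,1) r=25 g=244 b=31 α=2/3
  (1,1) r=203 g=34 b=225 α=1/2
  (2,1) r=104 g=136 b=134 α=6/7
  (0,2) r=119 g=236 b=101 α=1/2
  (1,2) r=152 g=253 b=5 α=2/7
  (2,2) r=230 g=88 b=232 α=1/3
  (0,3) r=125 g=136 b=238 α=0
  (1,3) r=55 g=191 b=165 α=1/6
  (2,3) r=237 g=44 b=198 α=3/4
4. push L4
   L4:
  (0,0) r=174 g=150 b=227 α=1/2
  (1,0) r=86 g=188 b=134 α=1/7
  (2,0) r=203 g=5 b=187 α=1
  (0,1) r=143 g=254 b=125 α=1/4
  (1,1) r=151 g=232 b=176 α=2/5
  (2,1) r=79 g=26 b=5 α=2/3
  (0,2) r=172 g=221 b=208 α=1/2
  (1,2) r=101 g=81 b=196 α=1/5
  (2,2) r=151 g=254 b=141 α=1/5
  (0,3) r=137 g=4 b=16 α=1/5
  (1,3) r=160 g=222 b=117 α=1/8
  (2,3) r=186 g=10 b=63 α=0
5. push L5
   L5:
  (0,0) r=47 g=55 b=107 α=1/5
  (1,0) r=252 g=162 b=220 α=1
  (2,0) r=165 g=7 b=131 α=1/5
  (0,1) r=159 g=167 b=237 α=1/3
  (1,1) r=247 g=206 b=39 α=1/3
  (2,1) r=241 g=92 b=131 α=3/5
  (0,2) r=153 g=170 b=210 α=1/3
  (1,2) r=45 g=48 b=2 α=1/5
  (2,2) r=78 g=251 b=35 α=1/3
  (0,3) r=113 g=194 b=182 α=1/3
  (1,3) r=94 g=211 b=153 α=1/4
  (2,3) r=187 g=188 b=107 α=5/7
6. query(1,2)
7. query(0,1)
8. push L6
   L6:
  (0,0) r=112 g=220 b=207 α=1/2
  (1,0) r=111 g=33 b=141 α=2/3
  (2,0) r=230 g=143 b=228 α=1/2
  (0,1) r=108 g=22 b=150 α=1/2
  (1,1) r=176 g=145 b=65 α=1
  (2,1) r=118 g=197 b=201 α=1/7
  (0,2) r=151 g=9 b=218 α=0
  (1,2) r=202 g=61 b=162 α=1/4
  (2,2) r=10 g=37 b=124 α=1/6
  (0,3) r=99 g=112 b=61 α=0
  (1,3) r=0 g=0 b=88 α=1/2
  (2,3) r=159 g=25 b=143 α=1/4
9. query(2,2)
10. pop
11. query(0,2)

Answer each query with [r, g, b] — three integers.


at x=1,y=2 over L1,L2,L3,L4,L5:
after L1 α=5/6: [160/3, 220/3, 230/3]
after L2 α=2/5: [444/5, 602/5, 338/5]
after L3 α=2/7: [748/7, 1108/7, 348/7]
after L4 α=1/5: [3699/35, 4999/35, 2764/35]
after L5 α=1/5: [16371/175, 21676/175, 11126/175]
→ [94, 124, 64]

at x=0,y=1 over L1,L2,L3,L4,L5:
after L1 α=0: [0, 0, 0]
after L2 α=3/4: [333/2, 42, 87]
after L3 α=2/3: [433/6, 530/3, 149/3]
after L4 α=1/4: [719/8, 196, 137/2]
after L5 α=1/3: [1355/12, 559/3, 374/3]
= [113, 186, 125]

at x=2,y=2 over L1,L2,L3,L4,L5,L6:
+L1 (α=0) → [0, 0, 0]
+L2 (α=1/3) → [229/3, 52/3, 148/3]
+L3 (α=1/3) → [1148/9, 368/9, 992/9]
+L4 (α=1/5) → [5951/45, 3758/45, 5237/45]
+L5 (α=1/3) → [15412/135, 18811/135, 12049/135]
+L6 (α=1/6) → [7841/81, 9905/81, 15397/162]
= [97, 122, 95]

at x=0,y=2 over L1,L2,L3,L4,L5:
+L1 (α=3/4) → [363/2, 129/4, 24]
+L2 (α=1/2) → [387/4, 1057/8, 135]
+L3 (α=1/2) → [863/8, 2945/16, 118]
+L4 (α=1/2) → [2239/16, 6481/32, 163]
+L5 (α=1/3) → [3463/24, 3067/16, 536/3]
rounded: [144, 192, 179]


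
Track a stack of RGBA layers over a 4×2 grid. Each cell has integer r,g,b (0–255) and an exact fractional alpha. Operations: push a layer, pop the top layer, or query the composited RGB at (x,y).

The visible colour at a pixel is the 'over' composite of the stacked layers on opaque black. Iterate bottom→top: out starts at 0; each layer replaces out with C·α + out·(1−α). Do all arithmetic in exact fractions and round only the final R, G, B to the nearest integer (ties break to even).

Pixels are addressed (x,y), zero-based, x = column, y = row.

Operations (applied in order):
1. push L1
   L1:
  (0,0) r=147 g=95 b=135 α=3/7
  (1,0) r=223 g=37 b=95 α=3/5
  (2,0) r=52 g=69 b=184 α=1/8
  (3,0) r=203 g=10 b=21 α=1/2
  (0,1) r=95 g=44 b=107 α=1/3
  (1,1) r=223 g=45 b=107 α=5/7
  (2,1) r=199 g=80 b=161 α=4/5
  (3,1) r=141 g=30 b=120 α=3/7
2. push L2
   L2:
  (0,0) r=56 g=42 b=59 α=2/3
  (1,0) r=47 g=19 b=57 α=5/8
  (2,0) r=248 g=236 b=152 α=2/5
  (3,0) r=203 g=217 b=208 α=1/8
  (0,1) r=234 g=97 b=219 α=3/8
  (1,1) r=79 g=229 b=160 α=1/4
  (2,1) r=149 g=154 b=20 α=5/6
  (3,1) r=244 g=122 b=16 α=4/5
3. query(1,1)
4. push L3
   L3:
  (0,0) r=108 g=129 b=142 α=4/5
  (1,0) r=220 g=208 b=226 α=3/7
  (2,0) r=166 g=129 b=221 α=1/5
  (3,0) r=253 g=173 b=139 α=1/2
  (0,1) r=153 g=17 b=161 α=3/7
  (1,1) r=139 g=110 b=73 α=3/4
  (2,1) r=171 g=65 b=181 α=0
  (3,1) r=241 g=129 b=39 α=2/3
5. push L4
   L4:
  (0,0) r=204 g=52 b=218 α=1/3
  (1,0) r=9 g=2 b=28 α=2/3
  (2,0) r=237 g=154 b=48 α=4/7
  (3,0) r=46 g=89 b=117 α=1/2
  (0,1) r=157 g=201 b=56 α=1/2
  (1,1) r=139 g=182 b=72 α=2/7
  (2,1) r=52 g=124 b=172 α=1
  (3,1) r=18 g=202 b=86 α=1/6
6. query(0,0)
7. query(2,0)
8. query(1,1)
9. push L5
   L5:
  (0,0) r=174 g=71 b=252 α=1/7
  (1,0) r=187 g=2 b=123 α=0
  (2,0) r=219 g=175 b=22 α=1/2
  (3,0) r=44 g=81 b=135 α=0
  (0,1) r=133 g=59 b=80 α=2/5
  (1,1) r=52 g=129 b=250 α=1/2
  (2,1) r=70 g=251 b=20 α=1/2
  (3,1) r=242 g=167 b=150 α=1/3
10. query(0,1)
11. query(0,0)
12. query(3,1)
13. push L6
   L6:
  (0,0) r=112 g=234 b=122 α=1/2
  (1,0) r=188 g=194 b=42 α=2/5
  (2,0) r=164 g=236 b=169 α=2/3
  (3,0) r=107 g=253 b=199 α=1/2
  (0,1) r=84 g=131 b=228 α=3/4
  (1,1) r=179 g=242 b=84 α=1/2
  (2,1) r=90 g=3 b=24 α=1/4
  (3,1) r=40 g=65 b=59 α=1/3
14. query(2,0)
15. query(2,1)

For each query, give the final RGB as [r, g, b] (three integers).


(1,1) stack=L1,L2; from [0,0,0]:
L1 α=5/7: [1115/7, 225/7, 535/7]
L2 α=1/4: [1949/14, 1139/14, 2725/28]
rounded: [139, 81, 97]

(0,0) stack=L1,L2,L3,L4; from [0,0,0]:
after L1 α=3/7: [63, 285/7, 405/7]
after L2 α=2/3: [175/3, 291/7, 1231/21]
after L3 α=4/5: [1471/15, 3903/35, 13159/105]
after L4 α=1/3: [6002/45, 9626/105, 49208/315]
rounded: [133, 92, 156]

at x=2,y=0 over L1,L2,L3,L4:
+L1 (α=1/8) → [13/2, 69/8, 23]
+L2 (α=2/5) → [1031/10, 3983/40, 373/5]
+L3 (α=1/5) → [2892/25, 5273/50, 2597/25]
+L4 (α=4/7) → [32376/175, 46619/350, 12591/175]
= [185, 133, 72]

at x=1,y=1 over L1,L2,L3,L4:
L1 α=5/7: [1115/7, 225/7, 535/7]
L2 α=1/4: [1949/14, 1139/14, 2725/28]
L3 α=3/4: [7787/56, 5759/56, 8857/112]
L4 α=2/7: [54503/392, 49179/392, 60413/784]
rounded: [139, 125, 77]

query (0,1) [L1,L2,L3,L4,L5] — begin 0,0,0
L1 α=1/3: [95/3, 44/3, 107/3]
L2 α=3/8: [2581/24, 1093/24, 1253/12]
L3 α=3/7: [5335/42, 1399/42, 386/3]
L4 α=1/2: [11929/84, 9841/84, 277/3]
L5 α=2/5: [19377/140, 2629/28, 437/5]
→ [138, 94, 87]

at x=0,y=0 over L1,L2,L3,L4,L5:
+L1 (α=3/7) → [63, 285/7, 405/7]
+L2 (α=2/3) → [175/3, 291/7, 1231/21]
+L3 (α=4/5) → [1471/15, 3903/35, 13159/105]
+L4 (α=1/3) → [6002/45, 9626/105, 49208/315]
+L5 (α=1/7) → [14614/105, 21737/245, 124876/735]
rounded: [139, 89, 170]

at x=3,y=1 over L1,L2,L3,L4,L5:
+L1 (α=3/7) → [423/7, 90/7, 360/7]
+L2 (α=4/5) → [1451/7, 3506/35, 808/35]
+L3 (α=2/3) → [4825/21, 12536/105, 3538/105]
+L4 (α=1/6) → [24503/126, 8389/63, 2672/63]
+L5 (α=1/3) → [39749/189, 27299/189, 14794/189]
→ [210, 144, 78]

query (2,0) [L1,L2,L3,L4,L5,L6] — begin 0,0,0
+L1 (α=1/8) → [13/2, 69/8, 23]
+L2 (α=2/5) → [1031/10, 3983/40, 373/5]
+L3 (α=1/5) → [2892/25, 5273/50, 2597/25]
+L4 (α=4/7) → [32376/175, 46619/350, 12591/175]
+L5 (α=1/2) → [70701/350, 107869/700, 16441/350]
+L6 (α=2/3) → [185501/1050, 438269/2100, 134741/1050]
= [177, 209, 128]

query (2,1) [L1,L2,L3,L4,L5,L6] — begin 0,0,0
after L1 α=4/5: [796/5, 64, 644/5]
after L2 α=5/6: [1507/10, 139, 572/15]
after L3 α=0: [1507/10, 139, 572/15]
after L4 α=1: [52, 124, 172]
after L5 α=1/2: [61, 375/2, 96]
after L6 α=1/4: [273/4, 1131/8, 78]
= [68, 141, 78]


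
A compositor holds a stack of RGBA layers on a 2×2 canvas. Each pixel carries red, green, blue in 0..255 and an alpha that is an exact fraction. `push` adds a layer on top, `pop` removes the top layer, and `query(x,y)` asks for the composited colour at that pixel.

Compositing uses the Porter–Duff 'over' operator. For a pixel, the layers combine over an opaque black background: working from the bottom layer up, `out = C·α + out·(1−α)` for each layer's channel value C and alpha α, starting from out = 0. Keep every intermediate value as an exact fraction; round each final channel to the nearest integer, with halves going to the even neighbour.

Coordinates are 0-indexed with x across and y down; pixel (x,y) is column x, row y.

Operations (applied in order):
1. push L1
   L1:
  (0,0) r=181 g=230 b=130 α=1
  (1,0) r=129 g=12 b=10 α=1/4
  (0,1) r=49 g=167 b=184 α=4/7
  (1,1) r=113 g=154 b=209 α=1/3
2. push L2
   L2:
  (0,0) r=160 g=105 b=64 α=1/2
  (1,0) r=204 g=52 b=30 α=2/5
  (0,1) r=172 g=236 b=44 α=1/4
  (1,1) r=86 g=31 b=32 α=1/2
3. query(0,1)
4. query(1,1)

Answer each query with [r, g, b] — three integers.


(0,1) stack=L1,L2; from [0,0,0]:
L1 α=4/7: [28, 668/7, 736/7]
L2 α=1/4: [64, 914/7, 629/7]
= [64, 131, 90]

(1,1) stack=L1,L2; from [0,0,0]:
L1 α=1/3: [113/3, 154/3, 209/3]
L2 α=1/2: [371/6, 247/6, 305/6]
rounded: [62, 41, 51]


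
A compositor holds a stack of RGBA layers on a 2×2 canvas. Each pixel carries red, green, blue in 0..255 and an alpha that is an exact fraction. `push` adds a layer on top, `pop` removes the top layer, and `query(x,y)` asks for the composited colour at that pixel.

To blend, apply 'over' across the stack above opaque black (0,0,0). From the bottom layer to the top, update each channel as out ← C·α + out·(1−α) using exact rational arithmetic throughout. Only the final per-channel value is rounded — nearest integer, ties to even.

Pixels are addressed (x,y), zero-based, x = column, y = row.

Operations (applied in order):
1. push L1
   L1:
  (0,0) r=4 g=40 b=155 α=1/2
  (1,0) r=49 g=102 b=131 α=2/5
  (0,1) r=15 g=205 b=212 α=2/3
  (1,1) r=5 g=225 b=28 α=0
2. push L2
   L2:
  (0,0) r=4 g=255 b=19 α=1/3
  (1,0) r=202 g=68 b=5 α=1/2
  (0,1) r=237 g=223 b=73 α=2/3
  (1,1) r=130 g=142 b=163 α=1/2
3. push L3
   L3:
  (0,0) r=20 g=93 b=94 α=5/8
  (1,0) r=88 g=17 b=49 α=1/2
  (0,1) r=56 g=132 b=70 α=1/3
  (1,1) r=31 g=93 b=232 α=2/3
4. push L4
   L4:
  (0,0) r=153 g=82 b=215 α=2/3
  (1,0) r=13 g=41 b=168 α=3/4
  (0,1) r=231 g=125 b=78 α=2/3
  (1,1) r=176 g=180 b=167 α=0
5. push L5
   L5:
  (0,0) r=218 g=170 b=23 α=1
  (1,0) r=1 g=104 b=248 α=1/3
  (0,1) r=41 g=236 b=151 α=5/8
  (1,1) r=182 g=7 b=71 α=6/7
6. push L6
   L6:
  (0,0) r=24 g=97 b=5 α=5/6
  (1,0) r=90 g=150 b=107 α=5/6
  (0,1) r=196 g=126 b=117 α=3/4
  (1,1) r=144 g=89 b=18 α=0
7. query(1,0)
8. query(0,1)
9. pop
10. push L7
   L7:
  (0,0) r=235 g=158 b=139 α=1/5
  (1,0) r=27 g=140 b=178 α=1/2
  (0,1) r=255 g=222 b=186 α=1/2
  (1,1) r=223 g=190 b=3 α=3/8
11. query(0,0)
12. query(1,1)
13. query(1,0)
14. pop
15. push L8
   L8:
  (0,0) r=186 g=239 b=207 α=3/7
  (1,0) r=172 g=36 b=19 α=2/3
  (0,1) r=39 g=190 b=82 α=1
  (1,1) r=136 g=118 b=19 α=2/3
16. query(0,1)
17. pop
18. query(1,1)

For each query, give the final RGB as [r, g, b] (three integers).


query (1,0) [L1,L2,L3,L4,L5,L6] — begin 0,0,0
after L1 α=2/5: [98/5, 204/5, 262/5]
after L2 α=1/2: [554/5, 272/5, 287/10]
after L3 α=1/2: [497/5, 357/10, 777/20]
after L4 α=3/4: [173/5, 1587/40, 10857/80]
after L5 α=1/3: [117/5, 3667/60, 20777/120]
after L6 α=5/6: [789/10, 48667/360, 84977/720]
= [79, 135, 118]

query (0,1) [L1,L2,L3,L4,L5,L6] — begin 0,0,0
+L1 (α=2/3) → [10, 410/3, 424/3]
+L2 (α=2/3) → [484/3, 1748/9, 862/9]
+L3 (α=1/3) → [1136/9, 4684/27, 2354/27]
+L4 (α=2/3) → [5294/27, 11434/81, 6566/81]
+L5 (α=5/8) → [7139/72, 21647/108, 26951/216]
+L6 (α=3/4) → [49475/288, 62471/432, 102767/864]
→ [172, 145, 119]

(0,0) stack=L1,L2,L3,L4,L5,L7; from [0,0,0]:
after L1 α=1/2: [2, 20, 155/2]
after L2 α=1/3: [8/3, 295/3, 58]
after L3 α=5/8: [27/2, 95, 161/2]
after L4 α=2/3: [213/2, 259/3, 1021/6]
after L5 α=1: [218, 170, 23]
after L7 α=1/5: [1107/5, 838/5, 231/5]
= [221, 168, 46]

(1,1) stack=L1,L2,L3,L4,L5,L7; from [0,0,0]:
+L1 (α=0) → [0, 0, 0]
+L2 (α=1/2) → [65, 71, 163/2]
+L3 (α=2/3) → [127/3, 257/3, 1091/6]
+L4 (α=0) → [127/3, 257/3, 1091/6]
+L5 (α=6/7) → [3403/21, 383/21, 521/6]
+L7 (α=3/8) → [3883/21, 13885/168, 2659/48]
→ [185, 83, 55]

(1,0) stack=L1,L2,L3,L4,L5,L7; from [0,0,0]:
+L1 (α=2/5) → [98/5, 204/5, 262/5]
+L2 (α=1/2) → [554/5, 272/5, 287/10]
+L3 (α=1/2) → [497/5, 357/10, 777/20]
+L4 (α=3/4) → [173/5, 1587/40, 10857/80]
+L5 (α=1/3) → [117/5, 3667/60, 20777/120]
+L7 (α=1/2) → [126/5, 12067/120, 42137/240]
→ [25, 101, 176]

(0,1) stack=L1,L2,L3,L4,L5,L8; from [0,0,0]:
L1 α=2/3: [10, 410/3, 424/3]
L2 α=2/3: [484/3, 1748/9, 862/9]
L3 α=1/3: [1136/9, 4684/27, 2354/27]
L4 α=2/3: [5294/27, 11434/81, 6566/81]
L5 α=5/8: [7139/72, 21647/108, 26951/216]
L8 α=1: [39, 190, 82]
→ [39, 190, 82]

at x=1,y=1 over L1,L2,L3,L4,L5:
+L1 (α=0) → [0, 0, 0]
+L2 (α=1/2) → [65, 71, 163/2]
+L3 (α=2/3) → [127/3, 257/3, 1091/6]
+L4 (α=0) → [127/3, 257/3, 1091/6]
+L5 (α=6/7) → [3403/21, 383/21, 521/6]
rounded: [162, 18, 87]


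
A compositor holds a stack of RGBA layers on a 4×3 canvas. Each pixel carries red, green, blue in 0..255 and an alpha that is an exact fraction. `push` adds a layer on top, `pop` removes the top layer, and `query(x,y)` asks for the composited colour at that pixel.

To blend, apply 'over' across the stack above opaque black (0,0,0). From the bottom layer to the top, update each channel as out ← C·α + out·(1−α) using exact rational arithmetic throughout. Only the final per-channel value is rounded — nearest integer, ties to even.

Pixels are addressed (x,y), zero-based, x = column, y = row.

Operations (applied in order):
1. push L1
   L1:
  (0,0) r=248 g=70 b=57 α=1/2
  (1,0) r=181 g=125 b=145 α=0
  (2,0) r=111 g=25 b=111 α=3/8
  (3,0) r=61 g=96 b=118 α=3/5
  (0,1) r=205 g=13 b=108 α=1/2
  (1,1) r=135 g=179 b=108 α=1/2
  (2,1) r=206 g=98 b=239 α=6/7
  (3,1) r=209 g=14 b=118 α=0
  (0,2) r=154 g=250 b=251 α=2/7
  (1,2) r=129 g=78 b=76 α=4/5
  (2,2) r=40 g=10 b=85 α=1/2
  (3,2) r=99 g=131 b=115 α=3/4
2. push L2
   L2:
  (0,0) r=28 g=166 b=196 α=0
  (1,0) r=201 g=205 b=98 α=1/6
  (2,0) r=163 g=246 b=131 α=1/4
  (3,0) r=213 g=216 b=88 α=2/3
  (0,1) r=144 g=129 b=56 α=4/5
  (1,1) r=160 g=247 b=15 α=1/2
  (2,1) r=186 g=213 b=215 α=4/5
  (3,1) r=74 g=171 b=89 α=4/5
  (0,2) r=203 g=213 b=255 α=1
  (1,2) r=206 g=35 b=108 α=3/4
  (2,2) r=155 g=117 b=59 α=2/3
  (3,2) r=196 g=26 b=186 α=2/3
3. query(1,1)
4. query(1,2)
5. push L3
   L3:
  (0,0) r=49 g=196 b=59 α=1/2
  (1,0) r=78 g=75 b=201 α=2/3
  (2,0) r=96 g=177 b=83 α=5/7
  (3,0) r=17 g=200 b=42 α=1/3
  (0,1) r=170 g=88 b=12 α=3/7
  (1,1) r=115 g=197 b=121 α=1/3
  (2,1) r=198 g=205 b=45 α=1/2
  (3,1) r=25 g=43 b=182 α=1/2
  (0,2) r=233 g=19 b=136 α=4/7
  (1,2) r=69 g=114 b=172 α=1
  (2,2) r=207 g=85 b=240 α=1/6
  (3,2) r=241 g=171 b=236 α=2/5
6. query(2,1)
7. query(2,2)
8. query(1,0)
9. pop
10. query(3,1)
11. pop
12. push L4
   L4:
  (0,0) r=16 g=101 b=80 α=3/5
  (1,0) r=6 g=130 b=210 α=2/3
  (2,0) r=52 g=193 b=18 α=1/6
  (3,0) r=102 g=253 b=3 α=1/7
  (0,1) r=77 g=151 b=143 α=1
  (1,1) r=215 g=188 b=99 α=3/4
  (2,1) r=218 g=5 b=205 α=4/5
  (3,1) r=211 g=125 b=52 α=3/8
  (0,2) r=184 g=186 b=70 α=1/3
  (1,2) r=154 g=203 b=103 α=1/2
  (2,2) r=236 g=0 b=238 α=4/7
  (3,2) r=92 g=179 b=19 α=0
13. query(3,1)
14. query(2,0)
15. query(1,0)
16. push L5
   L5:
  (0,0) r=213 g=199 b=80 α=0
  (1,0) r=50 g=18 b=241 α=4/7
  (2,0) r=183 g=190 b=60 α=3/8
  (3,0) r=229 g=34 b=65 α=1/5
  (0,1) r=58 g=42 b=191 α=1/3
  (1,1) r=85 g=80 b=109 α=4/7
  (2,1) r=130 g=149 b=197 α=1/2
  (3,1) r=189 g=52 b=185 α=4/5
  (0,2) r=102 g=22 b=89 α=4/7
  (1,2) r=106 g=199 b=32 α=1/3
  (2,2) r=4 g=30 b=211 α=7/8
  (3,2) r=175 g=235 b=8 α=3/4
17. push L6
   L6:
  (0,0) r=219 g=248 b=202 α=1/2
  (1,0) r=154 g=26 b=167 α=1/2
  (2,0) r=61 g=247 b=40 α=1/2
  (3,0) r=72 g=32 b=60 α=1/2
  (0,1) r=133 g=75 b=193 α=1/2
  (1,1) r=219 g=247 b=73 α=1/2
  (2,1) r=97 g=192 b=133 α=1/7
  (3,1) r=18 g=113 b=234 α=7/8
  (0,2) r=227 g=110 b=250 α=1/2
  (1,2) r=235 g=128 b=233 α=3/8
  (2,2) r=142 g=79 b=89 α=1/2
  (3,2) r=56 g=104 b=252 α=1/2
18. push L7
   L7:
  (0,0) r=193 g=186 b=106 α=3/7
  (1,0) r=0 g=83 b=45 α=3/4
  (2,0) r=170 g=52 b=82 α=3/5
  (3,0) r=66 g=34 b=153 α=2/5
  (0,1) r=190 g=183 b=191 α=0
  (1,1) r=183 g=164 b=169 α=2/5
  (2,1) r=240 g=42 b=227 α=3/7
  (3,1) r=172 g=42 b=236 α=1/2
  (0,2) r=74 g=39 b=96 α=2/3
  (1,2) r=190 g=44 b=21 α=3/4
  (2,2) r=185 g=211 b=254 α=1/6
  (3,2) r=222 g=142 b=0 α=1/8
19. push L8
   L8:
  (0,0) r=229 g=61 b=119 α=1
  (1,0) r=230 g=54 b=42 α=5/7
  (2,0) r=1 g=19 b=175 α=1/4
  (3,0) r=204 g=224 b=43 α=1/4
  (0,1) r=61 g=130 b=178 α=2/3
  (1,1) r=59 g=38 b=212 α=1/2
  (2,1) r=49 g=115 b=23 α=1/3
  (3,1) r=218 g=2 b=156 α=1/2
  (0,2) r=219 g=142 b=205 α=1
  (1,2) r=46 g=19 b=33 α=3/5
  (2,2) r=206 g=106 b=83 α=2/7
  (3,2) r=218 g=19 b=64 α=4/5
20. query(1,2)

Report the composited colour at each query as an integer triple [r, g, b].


query (1,1) [L1,L2] — begin 0,0,0
after L1 α=1/2: [135/2, 179/2, 54]
after L2 α=1/2: [455/4, 673/4, 69/2]
rounded: [114, 168, 34]

query (1,2) [L1,L2] — begin 0,0,0
after L1 α=4/5: [516/5, 312/5, 304/5]
after L2 α=3/4: [1803/10, 837/20, 481/5]
= [180, 42, 96]

query (2,1) [L1,L2,L3] — begin 0,0,0
after L1 α=6/7: [1236/7, 84, 1434/7]
after L2 α=4/5: [6444/35, 936/5, 7454/35]
after L3 α=1/2: [6687/35, 1961/10, 9029/70]
rounded: [191, 196, 129]

(2,2) stack=L1,L2,L3; from [0,0,0]:
+L1 (α=1/2) → [20, 5, 85/2]
+L2 (α=2/3) → [110, 239/3, 107/2]
+L3 (α=1/6) → [757/6, 725/9, 1015/12]
→ [126, 81, 85]

(1,0) stack=L1,L2,L3; from [0,0,0]:
after L1 α=0: [0, 0, 0]
after L2 α=1/6: [67/2, 205/6, 49/3]
after L3 α=2/3: [379/6, 1105/18, 1255/9]
rounded: [63, 61, 139]

query (3,1) [L1,L2] — begin 0,0,0
after L1 α=0: [0, 0, 0]
after L2 α=4/5: [296/5, 684/5, 356/5]
rounded: [59, 137, 71]

(3,1) stack=L1,L4; from [0,0,0]:
+L1 (α=0) → [0, 0, 0]
+L4 (α=3/8) → [633/8, 375/8, 39/2]
= [79, 47, 20]

at x=2,y=0 over L1,L4:
+L1 (α=3/8) → [333/8, 75/8, 333/8]
+L4 (α=1/6) → [2081/48, 1919/48, 603/16]
→ [43, 40, 38]

query (1,0) [L1,L4] — begin 0,0,0
L1 α=0: [0, 0, 0]
L4 α=2/3: [4, 260/3, 140]
= [4, 87, 140]

query (1,2) [L1,L4,L5,L6,L7,L8] — begin 0,0,0
+L1 (α=4/5) → [516/5, 312/5, 304/5]
+L4 (α=1/2) → [643/5, 1327/10, 819/10]
+L5 (α=1/3) → [1816/15, 774/5, 979/15]
+L6 (α=3/8) → [3931/24, 579/4, 769/6]
+L7 (α=3/4) → [17611/96, 1107/16, 1147/24]
+L8 (α=3/5) → [4847/48, 1563/40, 467/12]
rounded: [101, 39, 39]
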